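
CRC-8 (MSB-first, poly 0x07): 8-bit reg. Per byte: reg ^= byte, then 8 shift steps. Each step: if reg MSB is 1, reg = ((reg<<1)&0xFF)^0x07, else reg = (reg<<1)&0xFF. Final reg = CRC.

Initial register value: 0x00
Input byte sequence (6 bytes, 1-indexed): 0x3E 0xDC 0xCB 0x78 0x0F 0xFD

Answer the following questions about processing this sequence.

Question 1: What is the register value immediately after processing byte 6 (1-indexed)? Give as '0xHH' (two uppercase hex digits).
After byte 1 (0x3E): reg=0xBA
After byte 2 (0xDC): reg=0x35
After byte 3 (0xCB): reg=0xF4
After byte 4 (0x78): reg=0xAD
After byte 5 (0x0F): reg=0x67
After byte 6 (0xFD): reg=0xCF

Answer: 0xCF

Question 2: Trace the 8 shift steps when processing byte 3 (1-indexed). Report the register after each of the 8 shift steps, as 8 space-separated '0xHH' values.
Answer: 0xFB 0xF1 0xE5 0xCD 0x9D 0x3D 0x7A 0xF4

Derivation:
After byte 1 (0x3E): reg=0xBA
After byte 2 (0xDC): reg=0x35
Register before byte 3: 0x35
After XOR with byte 0xCB: 0xFE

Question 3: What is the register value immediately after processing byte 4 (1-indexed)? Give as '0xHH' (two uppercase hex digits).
Answer: 0xAD

Derivation:
After byte 1 (0x3E): reg=0xBA
After byte 2 (0xDC): reg=0x35
After byte 3 (0xCB): reg=0xF4
After byte 4 (0x78): reg=0xAD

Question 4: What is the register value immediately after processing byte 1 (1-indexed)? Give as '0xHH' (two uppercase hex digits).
After byte 1 (0x3E): reg=0xBA

Answer: 0xBA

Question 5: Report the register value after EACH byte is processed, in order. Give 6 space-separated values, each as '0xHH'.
0xBA 0x35 0xF4 0xAD 0x67 0xCF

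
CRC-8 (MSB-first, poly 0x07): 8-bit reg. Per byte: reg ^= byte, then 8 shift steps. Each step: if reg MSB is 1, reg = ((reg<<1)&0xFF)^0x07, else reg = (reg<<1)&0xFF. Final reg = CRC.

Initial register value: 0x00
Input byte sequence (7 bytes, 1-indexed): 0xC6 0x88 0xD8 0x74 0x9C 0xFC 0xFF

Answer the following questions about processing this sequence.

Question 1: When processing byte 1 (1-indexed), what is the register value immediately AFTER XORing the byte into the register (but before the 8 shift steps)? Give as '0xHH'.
Register before byte 1: 0x00
Byte 1: 0xC6
0x00 XOR 0xC6 = 0xC6

Answer: 0xC6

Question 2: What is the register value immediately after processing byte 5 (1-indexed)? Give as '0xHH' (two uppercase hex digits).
Answer: 0xC0

Derivation:
After byte 1 (0xC6): reg=0x5C
After byte 2 (0x88): reg=0x22
After byte 3 (0xD8): reg=0xE8
After byte 4 (0x74): reg=0xDD
After byte 5 (0x9C): reg=0xC0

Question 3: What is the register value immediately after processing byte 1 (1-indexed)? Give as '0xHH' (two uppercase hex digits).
Answer: 0x5C

Derivation:
After byte 1 (0xC6): reg=0x5C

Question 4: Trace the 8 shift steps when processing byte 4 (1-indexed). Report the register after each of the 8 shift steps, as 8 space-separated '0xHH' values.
After byte 1 (0xC6): reg=0x5C
After byte 2 (0x88): reg=0x22
After byte 3 (0xD8): reg=0xE8
Register before byte 4: 0xE8
After XOR with byte 0x74: 0x9C

Answer: 0x3F 0x7E 0xFC 0xFF 0xF9 0xF5 0xED 0xDD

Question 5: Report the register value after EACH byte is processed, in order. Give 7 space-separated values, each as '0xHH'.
0x5C 0x22 0xE8 0xDD 0xC0 0xB4 0xF6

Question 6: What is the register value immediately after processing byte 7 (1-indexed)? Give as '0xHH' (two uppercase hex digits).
After byte 1 (0xC6): reg=0x5C
After byte 2 (0x88): reg=0x22
After byte 3 (0xD8): reg=0xE8
After byte 4 (0x74): reg=0xDD
After byte 5 (0x9C): reg=0xC0
After byte 6 (0xFC): reg=0xB4
After byte 7 (0xFF): reg=0xF6

Answer: 0xF6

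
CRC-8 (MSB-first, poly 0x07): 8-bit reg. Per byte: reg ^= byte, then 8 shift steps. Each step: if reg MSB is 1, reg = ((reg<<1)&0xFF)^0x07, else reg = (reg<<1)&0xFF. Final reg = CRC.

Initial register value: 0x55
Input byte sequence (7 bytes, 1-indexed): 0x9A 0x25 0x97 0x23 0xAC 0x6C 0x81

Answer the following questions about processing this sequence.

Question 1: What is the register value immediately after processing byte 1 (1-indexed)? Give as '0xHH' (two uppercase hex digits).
Answer: 0x63

Derivation:
After byte 1 (0x9A): reg=0x63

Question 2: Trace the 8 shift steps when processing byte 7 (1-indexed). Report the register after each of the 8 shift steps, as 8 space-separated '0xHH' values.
After byte 1 (0x9A): reg=0x63
After byte 2 (0x25): reg=0xD5
After byte 3 (0x97): reg=0xC9
After byte 4 (0x23): reg=0x98
After byte 5 (0xAC): reg=0x8C
After byte 6 (0x6C): reg=0xAE
Register before byte 7: 0xAE
After XOR with byte 0x81: 0x2F

Answer: 0x5E 0xBC 0x7F 0xFE 0xFB 0xF1 0xE5 0xCD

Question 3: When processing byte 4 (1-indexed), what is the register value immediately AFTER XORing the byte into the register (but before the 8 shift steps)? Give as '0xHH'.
Register before byte 4: 0xC9
Byte 4: 0x23
0xC9 XOR 0x23 = 0xEA

Answer: 0xEA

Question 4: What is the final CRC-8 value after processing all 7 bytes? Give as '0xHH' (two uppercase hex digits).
After byte 1 (0x9A): reg=0x63
After byte 2 (0x25): reg=0xD5
After byte 3 (0x97): reg=0xC9
After byte 4 (0x23): reg=0x98
After byte 5 (0xAC): reg=0x8C
After byte 6 (0x6C): reg=0xAE
After byte 7 (0x81): reg=0xCD

Answer: 0xCD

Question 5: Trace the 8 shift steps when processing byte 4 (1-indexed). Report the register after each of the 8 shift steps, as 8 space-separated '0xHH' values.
After byte 1 (0x9A): reg=0x63
After byte 2 (0x25): reg=0xD5
After byte 3 (0x97): reg=0xC9
Register before byte 4: 0xC9
After XOR with byte 0x23: 0xEA

Answer: 0xD3 0xA1 0x45 0x8A 0x13 0x26 0x4C 0x98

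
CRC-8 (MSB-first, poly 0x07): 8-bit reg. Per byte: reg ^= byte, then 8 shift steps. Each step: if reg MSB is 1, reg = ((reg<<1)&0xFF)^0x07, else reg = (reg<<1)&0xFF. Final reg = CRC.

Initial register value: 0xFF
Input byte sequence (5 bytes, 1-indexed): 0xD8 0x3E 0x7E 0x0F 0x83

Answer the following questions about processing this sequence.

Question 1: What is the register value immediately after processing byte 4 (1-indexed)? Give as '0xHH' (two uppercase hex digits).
After byte 1 (0xD8): reg=0xF5
After byte 2 (0x3E): reg=0x7F
After byte 3 (0x7E): reg=0x07
After byte 4 (0x0F): reg=0x38

Answer: 0x38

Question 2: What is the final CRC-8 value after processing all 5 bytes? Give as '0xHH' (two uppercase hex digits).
Answer: 0x28

Derivation:
After byte 1 (0xD8): reg=0xF5
After byte 2 (0x3E): reg=0x7F
After byte 3 (0x7E): reg=0x07
After byte 4 (0x0F): reg=0x38
After byte 5 (0x83): reg=0x28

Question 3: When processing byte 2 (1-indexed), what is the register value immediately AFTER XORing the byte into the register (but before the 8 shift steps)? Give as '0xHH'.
Answer: 0xCB

Derivation:
Register before byte 2: 0xF5
Byte 2: 0x3E
0xF5 XOR 0x3E = 0xCB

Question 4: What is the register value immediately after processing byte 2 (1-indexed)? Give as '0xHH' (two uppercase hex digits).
Answer: 0x7F

Derivation:
After byte 1 (0xD8): reg=0xF5
After byte 2 (0x3E): reg=0x7F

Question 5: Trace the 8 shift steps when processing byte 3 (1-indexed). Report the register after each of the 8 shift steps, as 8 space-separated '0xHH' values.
Answer: 0x02 0x04 0x08 0x10 0x20 0x40 0x80 0x07

Derivation:
After byte 1 (0xD8): reg=0xF5
After byte 2 (0x3E): reg=0x7F
Register before byte 3: 0x7F
After XOR with byte 0x7E: 0x01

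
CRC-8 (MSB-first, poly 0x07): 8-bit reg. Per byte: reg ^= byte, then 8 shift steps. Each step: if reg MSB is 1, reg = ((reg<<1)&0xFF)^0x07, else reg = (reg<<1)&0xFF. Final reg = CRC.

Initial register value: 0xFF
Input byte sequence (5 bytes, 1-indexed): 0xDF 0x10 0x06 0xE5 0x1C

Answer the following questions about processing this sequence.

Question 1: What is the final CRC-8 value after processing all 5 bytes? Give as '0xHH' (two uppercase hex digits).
Answer: 0x28

Derivation:
After byte 1 (0xDF): reg=0xE0
After byte 2 (0x10): reg=0xDE
After byte 3 (0x06): reg=0x06
After byte 4 (0xE5): reg=0xA7
After byte 5 (0x1C): reg=0x28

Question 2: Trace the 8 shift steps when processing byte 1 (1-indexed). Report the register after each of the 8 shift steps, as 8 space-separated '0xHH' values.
Register before byte 1: 0xFF
After XOR with byte 0xDF: 0x20

Answer: 0x40 0x80 0x07 0x0E 0x1C 0x38 0x70 0xE0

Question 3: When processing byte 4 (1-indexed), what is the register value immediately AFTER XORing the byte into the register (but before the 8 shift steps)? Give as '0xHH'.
Register before byte 4: 0x06
Byte 4: 0xE5
0x06 XOR 0xE5 = 0xE3

Answer: 0xE3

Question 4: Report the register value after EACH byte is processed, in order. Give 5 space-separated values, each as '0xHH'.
0xE0 0xDE 0x06 0xA7 0x28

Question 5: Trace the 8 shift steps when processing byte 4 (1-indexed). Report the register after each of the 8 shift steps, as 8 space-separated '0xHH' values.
Answer: 0xC1 0x85 0x0D 0x1A 0x34 0x68 0xD0 0xA7

Derivation:
After byte 1 (0xDF): reg=0xE0
After byte 2 (0x10): reg=0xDE
After byte 3 (0x06): reg=0x06
Register before byte 4: 0x06
After XOR with byte 0xE5: 0xE3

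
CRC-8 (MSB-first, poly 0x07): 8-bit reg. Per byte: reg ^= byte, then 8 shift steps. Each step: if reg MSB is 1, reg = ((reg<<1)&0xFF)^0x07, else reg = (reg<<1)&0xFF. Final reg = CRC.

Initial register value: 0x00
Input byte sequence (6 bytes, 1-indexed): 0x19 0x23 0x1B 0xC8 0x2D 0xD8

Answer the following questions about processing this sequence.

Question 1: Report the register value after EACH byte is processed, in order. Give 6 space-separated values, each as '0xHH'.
0x4F 0x03 0x48 0x89 0x75 0x4A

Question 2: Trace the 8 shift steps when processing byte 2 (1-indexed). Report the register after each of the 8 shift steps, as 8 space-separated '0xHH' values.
Answer: 0xD8 0xB7 0x69 0xD2 0xA3 0x41 0x82 0x03

Derivation:
After byte 1 (0x19): reg=0x4F
Register before byte 2: 0x4F
After XOR with byte 0x23: 0x6C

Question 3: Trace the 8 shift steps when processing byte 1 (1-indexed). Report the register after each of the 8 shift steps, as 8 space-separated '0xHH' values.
Register before byte 1: 0x00
After XOR with byte 0x19: 0x19

Answer: 0x32 0x64 0xC8 0x97 0x29 0x52 0xA4 0x4F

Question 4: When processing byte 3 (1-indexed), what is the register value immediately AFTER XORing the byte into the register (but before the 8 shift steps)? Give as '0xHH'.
Register before byte 3: 0x03
Byte 3: 0x1B
0x03 XOR 0x1B = 0x18

Answer: 0x18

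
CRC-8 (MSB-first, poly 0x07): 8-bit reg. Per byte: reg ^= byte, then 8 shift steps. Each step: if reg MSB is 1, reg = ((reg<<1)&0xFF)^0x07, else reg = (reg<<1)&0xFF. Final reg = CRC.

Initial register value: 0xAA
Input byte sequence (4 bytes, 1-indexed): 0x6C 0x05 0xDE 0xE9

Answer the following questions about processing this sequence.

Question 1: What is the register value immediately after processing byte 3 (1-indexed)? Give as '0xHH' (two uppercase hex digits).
Answer: 0xA5

Derivation:
After byte 1 (0x6C): reg=0x5C
After byte 2 (0x05): reg=0x88
After byte 3 (0xDE): reg=0xA5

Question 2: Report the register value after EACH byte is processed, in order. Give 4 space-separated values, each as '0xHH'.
0x5C 0x88 0xA5 0xE3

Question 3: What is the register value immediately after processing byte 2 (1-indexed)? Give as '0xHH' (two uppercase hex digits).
Answer: 0x88

Derivation:
After byte 1 (0x6C): reg=0x5C
After byte 2 (0x05): reg=0x88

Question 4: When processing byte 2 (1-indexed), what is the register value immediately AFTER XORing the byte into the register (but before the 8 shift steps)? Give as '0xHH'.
Register before byte 2: 0x5C
Byte 2: 0x05
0x5C XOR 0x05 = 0x59

Answer: 0x59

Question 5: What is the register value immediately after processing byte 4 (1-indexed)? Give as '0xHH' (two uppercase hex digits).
Answer: 0xE3

Derivation:
After byte 1 (0x6C): reg=0x5C
After byte 2 (0x05): reg=0x88
After byte 3 (0xDE): reg=0xA5
After byte 4 (0xE9): reg=0xE3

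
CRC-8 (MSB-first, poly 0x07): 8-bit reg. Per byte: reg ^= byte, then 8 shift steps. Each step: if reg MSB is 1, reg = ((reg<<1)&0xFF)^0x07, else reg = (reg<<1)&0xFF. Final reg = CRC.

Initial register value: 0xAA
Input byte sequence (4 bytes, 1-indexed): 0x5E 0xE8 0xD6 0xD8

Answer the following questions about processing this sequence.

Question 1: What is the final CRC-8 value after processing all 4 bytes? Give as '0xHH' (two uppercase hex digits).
Answer: 0x06

Derivation:
After byte 1 (0x5E): reg=0xC2
After byte 2 (0xE8): reg=0xD6
After byte 3 (0xD6): reg=0x00
After byte 4 (0xD8): reg=0x06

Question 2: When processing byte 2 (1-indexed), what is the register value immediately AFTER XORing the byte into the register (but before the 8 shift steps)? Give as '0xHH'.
Register before byte 2: 0xC2
Byte 2: 0xE8
0xC2 XOR 0xE8 = 0x2A

Answer: 0x2A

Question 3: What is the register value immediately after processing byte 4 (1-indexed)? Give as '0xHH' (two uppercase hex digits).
Answer: 0x06

Derivation:
After byte 1 (0x5E): reg=0xC2
After byte 2 (0xE8): reg=0xD6
After byte 3 (0xD6): reg=0x00
After byte 4 (0xD8): reg=0x06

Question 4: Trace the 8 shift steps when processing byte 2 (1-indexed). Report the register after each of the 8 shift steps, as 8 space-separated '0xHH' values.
After byte 1 (0x5E): reg=0xC2
Register before byte 2: 0xC2
After XOR with byte 0xE8: 0x2A

Answer: 0x54 0xA8 0x57 0xAE 0x5B 0xB6 0x6B 0xD6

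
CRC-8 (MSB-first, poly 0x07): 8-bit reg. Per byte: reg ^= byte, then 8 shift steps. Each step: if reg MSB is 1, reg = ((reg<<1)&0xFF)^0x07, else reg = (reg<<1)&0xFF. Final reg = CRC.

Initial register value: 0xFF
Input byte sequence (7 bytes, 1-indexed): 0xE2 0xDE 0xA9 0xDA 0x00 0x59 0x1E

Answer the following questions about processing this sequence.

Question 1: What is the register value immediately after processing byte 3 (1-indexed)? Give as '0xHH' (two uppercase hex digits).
After byte 1 (0xE2): reg=0x53
After byte 2 (0xDE): reg=0xAA
After byte 3 (0xA9): reg=0x09

Answer: 0x09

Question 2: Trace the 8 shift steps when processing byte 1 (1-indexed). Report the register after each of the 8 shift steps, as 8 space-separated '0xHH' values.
Register before byte 1: 0xFF
After XOR with byte 0xE2: 0x1D

Answer: 0x3A 0x74 0xE8 0xD7 0xA9 0x55 0xAA 0x53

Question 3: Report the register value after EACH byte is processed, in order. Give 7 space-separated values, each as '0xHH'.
0x53 0xAA 0x09 0x37 0x85 0x1A 0x1C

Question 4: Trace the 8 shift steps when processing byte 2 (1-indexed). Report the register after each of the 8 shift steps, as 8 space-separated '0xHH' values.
Answer: 0x1D 0x3A 0x74 0xE8 0xD7 0xA9 0x55 0xAA

Derivation:
After byte 1 (0xE2): reg=0x53
Register before byte 2: 0x53
After XOR with byte 0xDE: 0x8D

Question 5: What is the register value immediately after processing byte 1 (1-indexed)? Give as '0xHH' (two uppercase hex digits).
Answer: 0x53

Derivation:
After byte 1 (0xE2): reg=0x53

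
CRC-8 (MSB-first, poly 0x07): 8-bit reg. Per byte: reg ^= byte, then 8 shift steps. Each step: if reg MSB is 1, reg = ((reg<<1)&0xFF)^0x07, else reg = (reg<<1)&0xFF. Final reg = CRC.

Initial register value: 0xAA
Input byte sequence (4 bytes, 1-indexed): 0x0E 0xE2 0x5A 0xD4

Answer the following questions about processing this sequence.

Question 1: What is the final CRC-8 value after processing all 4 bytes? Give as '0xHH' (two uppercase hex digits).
Answer: 0x13

Derivation:
After byte 1 (0x0E): reg=0x75
After byte 2 (0xE2): reg=0xEC
After byte 3 (0x5A): reg=0x0B
After byte 4 (0xD4): reg=0x13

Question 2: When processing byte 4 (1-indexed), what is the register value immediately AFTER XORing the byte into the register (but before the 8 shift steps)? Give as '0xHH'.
Register before byte 4: 0x0B
Byte 4: 0xD4
0x0B XOR 0xD4 = 0xDF

Answer: 0xDF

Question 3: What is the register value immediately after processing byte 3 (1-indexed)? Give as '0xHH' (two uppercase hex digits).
Answer: 0x0B

Derivation:
After byte 1 (0x0E): reg=0x75
After byte 2 (0xE2): reg=0xEC
After byte 3 (0x5A): reg=0x0B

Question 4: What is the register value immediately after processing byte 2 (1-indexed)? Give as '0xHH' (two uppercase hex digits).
Answer: 0xEC

Derivation:
After byte 1 (0x0E): reg=0x75
After byte 2 (0xE2): reg=0xEC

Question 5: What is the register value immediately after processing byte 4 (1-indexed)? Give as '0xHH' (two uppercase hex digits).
After byte 1 (0x0E): reg=0x75
After byte 2 (0xE2): reg=0xEC
After byte 3 (0x5A): reg=0x0B
After byte 4 (0xD4): reg=0x13

Answer: 0x13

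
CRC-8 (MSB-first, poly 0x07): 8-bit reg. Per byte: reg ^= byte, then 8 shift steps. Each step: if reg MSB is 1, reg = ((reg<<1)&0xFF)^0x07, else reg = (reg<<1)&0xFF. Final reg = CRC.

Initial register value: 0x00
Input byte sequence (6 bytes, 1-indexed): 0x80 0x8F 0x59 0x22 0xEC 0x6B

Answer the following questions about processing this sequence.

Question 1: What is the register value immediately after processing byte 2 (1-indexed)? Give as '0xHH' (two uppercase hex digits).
After byte 1 (0x80): reg=0x89
After byte 2 (0x8F): reg=0x12

Answer: 0x12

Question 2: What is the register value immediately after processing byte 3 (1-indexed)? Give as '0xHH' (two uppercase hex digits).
After byte 1 (0x80): reg=0x89
After byte 2 (0x8F): reg=0x12
After byte 3 (0x59): reg=0xF6

Answer: 0xF6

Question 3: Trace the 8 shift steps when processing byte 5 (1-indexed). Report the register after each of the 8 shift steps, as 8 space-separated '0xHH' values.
After byte 1 (0x80): reg=0x89
After byte 2 (0x8F): reg=0x12
After byte 3 (0x59): reg=0xF6
After byte 4 (0x22): reg=0x22
Register before byte 5: 0x22
After XOR with byte 0xEC: 0xCE

Answer: 0x9B 0x31 0x62 0xC4 0x8F 0x19 0x32 0x64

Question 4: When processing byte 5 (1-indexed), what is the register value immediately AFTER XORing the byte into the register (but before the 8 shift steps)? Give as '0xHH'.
Register before byte 5: 0x22
Byte 5: 0xEC
0x22 XOR 0xEC = 0xCE

Answer: 0xCE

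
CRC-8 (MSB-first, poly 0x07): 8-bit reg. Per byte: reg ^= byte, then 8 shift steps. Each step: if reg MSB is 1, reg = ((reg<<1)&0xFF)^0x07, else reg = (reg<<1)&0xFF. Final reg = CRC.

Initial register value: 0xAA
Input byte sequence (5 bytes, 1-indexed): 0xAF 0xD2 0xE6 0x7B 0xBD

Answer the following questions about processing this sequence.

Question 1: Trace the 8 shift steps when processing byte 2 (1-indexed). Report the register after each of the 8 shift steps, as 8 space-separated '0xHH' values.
After byte 1 (0xAF): reg=0x1B
Register before byte 2: 0x1B
After XOR with byte 0xD2: 0xC9

Answer: 0x95 0x2D 0x5A 0xB4 0x6F 0xDE 0xBB 0x71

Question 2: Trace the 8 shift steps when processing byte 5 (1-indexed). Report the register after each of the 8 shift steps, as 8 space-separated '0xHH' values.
After byte 1 (0xAF): reg=0x1B
After byte 2 (0xD2): reg=0x71
After byte 3 (0xE6): reg=0xEC
After byte 4 (0x7B): reg=0xEC
Register before byte 5: 0xEC
After XOR with byte 0xBD: 0x51

Answer: 0xA2 0x43 0x86 0x0B 0x16 0x2C 0x58 0xB0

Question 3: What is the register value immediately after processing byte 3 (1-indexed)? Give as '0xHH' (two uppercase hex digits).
After byte 1 (0xAF): reg=0x1B
After byte 2 (0xD2): reg=0x71
After byte 3 (0xE6): reg=0xEC

Answer: 0xEC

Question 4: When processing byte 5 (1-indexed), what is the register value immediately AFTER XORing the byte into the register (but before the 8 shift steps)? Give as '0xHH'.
Register before byte 5: 0xEC
Byte 5: 0xBD
0xEC XOR 0xBD = 0x51

Answer: 0x51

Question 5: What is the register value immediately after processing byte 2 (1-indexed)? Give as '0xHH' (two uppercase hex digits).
After byte 1 (0xAF): reg=0x1B
After byte 2 (0xD2): reg=0x71

Answer: 0x71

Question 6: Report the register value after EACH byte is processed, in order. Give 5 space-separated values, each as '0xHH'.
0x1B 0x71 0xEC 0xEC 0xB0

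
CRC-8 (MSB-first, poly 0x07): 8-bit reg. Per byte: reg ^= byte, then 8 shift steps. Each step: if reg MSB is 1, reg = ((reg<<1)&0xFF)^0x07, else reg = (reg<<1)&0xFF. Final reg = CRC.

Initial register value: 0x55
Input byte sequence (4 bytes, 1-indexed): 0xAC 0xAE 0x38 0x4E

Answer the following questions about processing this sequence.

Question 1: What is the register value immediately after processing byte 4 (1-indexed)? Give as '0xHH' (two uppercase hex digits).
After byte 1 (0xAC): reg=0xE1
After byte 2 (0xAE): reg=0xEA
After byte 3 (0x38): reg=0x30
After byte 4 (0x4E): reg=0x7D

Answer: 0x7D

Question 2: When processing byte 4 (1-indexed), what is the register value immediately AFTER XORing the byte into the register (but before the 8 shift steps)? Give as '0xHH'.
Answer: 0x7E

Derivation:
Register before byte 4: 0x30
Byte 4: 0x4E
0x30 XOR 0x4E = 0x7E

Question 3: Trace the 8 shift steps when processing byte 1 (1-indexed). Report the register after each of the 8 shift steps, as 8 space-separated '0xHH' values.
Register before byte 1: 0x55
After XOR with byte 0xAC: 0xF9

Answer: 0xF5 0xED 0xDD 0xBD 0x7D 0xFA 0xF3 0xE1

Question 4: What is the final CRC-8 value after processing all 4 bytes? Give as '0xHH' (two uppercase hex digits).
After byte 1 (0xAC): reg=0xE1
After byte 2 (0xAE): reg=0xEA
After byte 3 (0x38): reg=0x30
After byte 4 (0x4E): reg=0x7D

Answer: 0x7D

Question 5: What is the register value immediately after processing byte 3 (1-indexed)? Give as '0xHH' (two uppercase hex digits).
After byte 1 (0xAC): reg=0xE1
After byte 2 (0xAE): reg=0xEA
After byte 3 (0x38): reg=0x30

Answer: 0x30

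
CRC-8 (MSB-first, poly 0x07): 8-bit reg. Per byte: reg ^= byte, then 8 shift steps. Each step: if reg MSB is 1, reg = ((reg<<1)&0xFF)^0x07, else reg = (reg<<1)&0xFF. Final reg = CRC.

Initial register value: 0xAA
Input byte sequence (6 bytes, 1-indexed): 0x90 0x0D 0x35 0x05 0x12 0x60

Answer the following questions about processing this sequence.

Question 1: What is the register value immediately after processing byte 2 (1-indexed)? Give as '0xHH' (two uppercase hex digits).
After byte 1 (0x90): reg=0xA6
After byte 2 (0x0D): reg=0x58

Answer: 0x58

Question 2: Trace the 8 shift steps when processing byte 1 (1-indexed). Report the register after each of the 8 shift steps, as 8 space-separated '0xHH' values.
Register before byte 1: 0xAA
After XOR with byte 0x90: 0x3A

Answer: 0x74 0xE8 0xD7 0xA9 0x55 0xAA 0x53 0xA6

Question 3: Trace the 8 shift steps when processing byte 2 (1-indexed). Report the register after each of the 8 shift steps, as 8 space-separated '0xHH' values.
Answer: 0x51 0xA2 0x43 0x86 0x0B 0x16 0x2C 0x58

Derivation:
After byte 1 (0x90): reg=0xA6
Register before byte 2: 0xA6
After XOR with byte 0x0D: 0xAB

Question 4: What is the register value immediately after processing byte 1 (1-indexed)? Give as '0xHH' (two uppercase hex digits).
Answer: 0xA6

Derivation:
After byte 1 (0x90): reg=0xA6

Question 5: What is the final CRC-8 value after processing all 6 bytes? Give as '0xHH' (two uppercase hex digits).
Answer: 0x31

Derivation:
After byte 1 (0x90): reg=0xA6
After byte 2 (0x0D): reg=0x58
After byte 3 (0x35): reg=0x04
After byte 4 (0x05): reg=0x07
After byte 5 (0x12): reg=0x6B
After byte 6 (0x60): reg=0x31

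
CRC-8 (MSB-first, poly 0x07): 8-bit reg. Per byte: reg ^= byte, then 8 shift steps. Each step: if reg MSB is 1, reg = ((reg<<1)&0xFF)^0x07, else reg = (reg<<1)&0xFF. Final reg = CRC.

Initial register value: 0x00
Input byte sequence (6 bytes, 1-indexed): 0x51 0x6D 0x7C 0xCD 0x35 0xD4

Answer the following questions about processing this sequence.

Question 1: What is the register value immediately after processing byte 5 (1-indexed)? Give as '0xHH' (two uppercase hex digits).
Answer: 0x21

Derivation:
After byte 1 (0x51): reg=0xB0
After byte 2 (0x6D): reg=0x1D
After byte 3 (0x7C): reg=0x20
After byte 4 (0xCD): reg=0x8D
After byte 5 (0x35): reg=0x21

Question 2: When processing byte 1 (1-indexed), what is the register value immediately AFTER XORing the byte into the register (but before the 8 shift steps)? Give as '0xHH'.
Answer: 0x51

Derivation:
Register before byte 1: 0x00
Byte 1: 0x51
0x00 XOR 0x51 = 0x51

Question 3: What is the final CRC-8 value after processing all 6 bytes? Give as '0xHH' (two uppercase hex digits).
After byte 1 (0x51): reg=0xB0
After byte 2 (0x6D): reg=0x1D
After byte 3 (0x7C): reg=0x20
After byte 4 (0xCD): reg=0x8D
After byte 5 (0x35): reg=0x21
After byte 6 (0xD4): reg=0xC5

Answer: 0xC5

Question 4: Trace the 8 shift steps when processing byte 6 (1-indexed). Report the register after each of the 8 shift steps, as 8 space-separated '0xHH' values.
Answer: 0xED 0xDD 0xBD 0x7D 0xFA 0xF3 0xE1 0xC5

Derivation:
After byte 1 (0x51): reg=0xB0
After byte 2 (0x6D): reg=0x1D
After byte 3 (0x7C): reg=0x20
After byte 4 (0xCD): reg=0x8D
After byte 5 (0x35): reg=0x21
Register before byte 6: 0x21
After XOR with byte 0xD4: 0xF5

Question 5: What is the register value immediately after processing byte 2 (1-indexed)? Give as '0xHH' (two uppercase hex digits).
After byte 1 (0x51): reg=0xB0
After byte 2 (0x6D): reg=0x1D

Answer: 0x1D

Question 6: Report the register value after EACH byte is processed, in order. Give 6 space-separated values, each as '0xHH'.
0xB0 0x1D 0x20 0x8D 0x21 0xC5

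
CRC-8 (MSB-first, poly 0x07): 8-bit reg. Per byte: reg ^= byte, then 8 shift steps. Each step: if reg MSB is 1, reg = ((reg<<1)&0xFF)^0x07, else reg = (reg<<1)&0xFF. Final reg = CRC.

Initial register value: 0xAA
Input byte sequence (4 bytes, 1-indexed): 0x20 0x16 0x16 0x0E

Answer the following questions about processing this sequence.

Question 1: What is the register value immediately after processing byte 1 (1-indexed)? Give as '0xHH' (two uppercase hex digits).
Answer: 0xBF

Derivation:
After byte 1 (0x20): reg=0xBF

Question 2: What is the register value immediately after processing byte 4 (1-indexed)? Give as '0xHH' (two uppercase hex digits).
Answer: 0x71

Derivation:
After byte 1 (0x20): reg=0xBF
After byte 2 (0x16): reg=0x56
After byte 3 (0x16): reg=0xC7
After byte 4 (0x0E): reg=0x71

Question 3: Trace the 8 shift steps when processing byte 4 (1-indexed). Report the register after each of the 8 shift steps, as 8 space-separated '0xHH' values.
After byte 1 (0x20): reg=0xBF
After byte 2 (0x16): reg=0x56
After byte 3 (0x16): reg=0xC7
Register before byte 4: 0xC7
After XOR with byte 0x0E: 0xC9

Answer: 0x95 0x2D 0x5A 0xB4 0x6F 0xDE 0xBB 0x71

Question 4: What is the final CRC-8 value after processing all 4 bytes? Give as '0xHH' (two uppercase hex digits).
Answer: 0x71

Derivation:
After byte 1 (0x20): reg=0xBF
After byte 2 (0x16): reg=0x56
After byte 3 (0x16): reg=0xC7
After byte 4 (0x0E): reg=0x71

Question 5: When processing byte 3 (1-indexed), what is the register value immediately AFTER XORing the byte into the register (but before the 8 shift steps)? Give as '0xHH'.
Answer: 0x40

Derivation:
Register before byte 3: 0x56
Byte 3: 0x16
0x56 XOR 0x16 = 0x40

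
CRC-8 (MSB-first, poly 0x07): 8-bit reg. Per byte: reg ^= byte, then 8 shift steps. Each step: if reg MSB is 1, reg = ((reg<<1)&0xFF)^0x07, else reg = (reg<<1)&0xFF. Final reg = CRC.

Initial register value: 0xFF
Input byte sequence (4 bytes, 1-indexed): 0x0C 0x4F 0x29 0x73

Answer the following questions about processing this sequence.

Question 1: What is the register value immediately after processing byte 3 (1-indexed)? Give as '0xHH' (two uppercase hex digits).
Answer: 0x96

Derivation:
After byte 1 (0x0C): reg=0xD7
After byte 2 (0x4F): reg=0xC1
After byte 3 (0x29): reg=0x96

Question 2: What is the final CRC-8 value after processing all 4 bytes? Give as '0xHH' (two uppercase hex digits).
After byte 1 (0x0C): reg=0xD7
After byte 2 (0x4F): reg=0xC1
After byte 3 (0x29): reg=0x96
After byte 4 (0x73): reg=0xB5

Answer: 0xB5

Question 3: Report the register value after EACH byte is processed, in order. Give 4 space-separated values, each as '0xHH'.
0xD7 0xC1 0x96 0xB5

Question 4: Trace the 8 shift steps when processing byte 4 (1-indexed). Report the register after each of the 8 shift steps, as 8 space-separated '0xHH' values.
After byte 1 (0x0C): reg=0xD7
After byte 2 (0x4F): reg=0xC1
After byte 3 (0x29): reg=0x96
Register before byte 4: 0x96
After XOR with byte 0x73: 0xE5

Answer: 0xCD 0x9D 0x3D 0x7A 0xF4 0xEF 0xD9 0xB5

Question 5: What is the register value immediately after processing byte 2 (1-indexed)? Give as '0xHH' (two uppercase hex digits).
After byte 1 (0x0C): reg=0xD7
After byte 2 (0x4F): reg=0xC1

Answer: 0xC1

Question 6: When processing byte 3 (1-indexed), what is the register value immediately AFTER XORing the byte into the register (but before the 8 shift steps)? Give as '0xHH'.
Register before byte 3: 0xC1
Byte 3: 0x29
0xC1 XOR 0x29 = 0xE8

Answer: 0xE8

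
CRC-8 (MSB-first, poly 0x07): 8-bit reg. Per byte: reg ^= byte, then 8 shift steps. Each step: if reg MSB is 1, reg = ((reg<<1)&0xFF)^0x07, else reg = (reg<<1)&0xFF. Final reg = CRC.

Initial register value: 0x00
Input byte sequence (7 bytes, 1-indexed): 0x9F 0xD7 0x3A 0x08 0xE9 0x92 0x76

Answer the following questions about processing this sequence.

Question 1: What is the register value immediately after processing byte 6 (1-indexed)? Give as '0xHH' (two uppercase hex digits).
After byte 1 (0x9F): reg=0xD4
After byte 2 (0xD7): reg=0x09
After byte 3 (0x3A): reg=0x99
After byte 4 (0x08): reg=0xFE
After byte 5 (0xE9): reg=0x65
After byte 6 (0x92): reg=0xCB

Answer: 0xCB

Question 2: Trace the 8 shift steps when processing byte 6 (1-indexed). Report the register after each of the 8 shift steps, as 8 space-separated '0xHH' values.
After byte 1 (0x9F): reg=0xD4
After byte 2 (0xD7): reg=0x09
After byte 3 (0x3A): reg=0x99
After byte 4 (0x08): reg=0xFE
After byte 5 (0xE9): reg=0x65
Register before byte 6: 0x65
After XOR with byte 0x92: 0xF7

Answer: 0xE9 0xD5 0xAD 0x5D 0xBA 0x73 0xE6 0xCB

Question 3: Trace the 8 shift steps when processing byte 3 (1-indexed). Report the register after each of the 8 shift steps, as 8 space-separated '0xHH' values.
After byte 1 (0x9F): reg=0xD4
After byte 2 (0xD7): reg=0x09
Register before byte 3: 0x09
After XOR with byte 0x3A: 0x33

Answer: 0x66 0xCC 0x9F 0x39 0x72 0xE4 0xCF 0x99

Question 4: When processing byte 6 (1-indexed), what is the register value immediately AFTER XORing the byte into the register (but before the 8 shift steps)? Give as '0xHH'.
Register before byte 6: 0x65
Byte 6: 0x92
0x65 XOR 0x92 = 0xF7

Answer: 0xF7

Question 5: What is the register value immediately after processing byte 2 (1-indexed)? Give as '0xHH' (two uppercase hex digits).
Answer: 0x09

Derivation:
After byte 1 (0x9F): reg=0xD4
After byte 2 (0xD7): reg=0x09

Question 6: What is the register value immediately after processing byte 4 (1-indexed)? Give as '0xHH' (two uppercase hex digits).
After byte 1 (0x9F): reg=0xD4
After byte 2 (0xD7): reg=0x09
After byte 3 (0x3A): reg=0x99
After byte 4 (0x08): reg=0xFE

Answer: 0xFE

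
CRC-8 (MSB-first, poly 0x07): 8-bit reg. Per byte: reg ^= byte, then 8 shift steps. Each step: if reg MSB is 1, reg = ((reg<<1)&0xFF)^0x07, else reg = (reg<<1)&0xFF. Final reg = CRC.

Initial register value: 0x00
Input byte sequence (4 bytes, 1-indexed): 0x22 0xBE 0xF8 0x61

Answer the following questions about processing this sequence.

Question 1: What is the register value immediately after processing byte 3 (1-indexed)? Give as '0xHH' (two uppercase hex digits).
After byte 1 (0x22): reg=0xEE
After byte 2 (0xBE): reg=0xB7
After byte 3 (0xF8): reg=0xEA

Answer: 0xEA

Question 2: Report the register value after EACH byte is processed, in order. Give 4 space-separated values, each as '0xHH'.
0xEE 0xB7 0xEA 0xB8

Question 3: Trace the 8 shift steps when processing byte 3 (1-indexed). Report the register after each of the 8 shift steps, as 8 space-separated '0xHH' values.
Answer: 0x9E 0x3B 0x76 0xEC 0xDF 0xB9 0x75 0xEA

Derivation:
After byte 1 (0x22): reg=0xEE
After byte 2 (0xBE): reg=0xB7
Register before byte 3: 0xB7
After XOR with byte 0xF8: 0x4F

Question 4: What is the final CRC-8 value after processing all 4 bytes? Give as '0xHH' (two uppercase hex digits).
Answer: 0xB8

Derivation:
After byte 1 (0x22): reg=0xEE
After byte 2 (0xBE): reg=0xB7
After byte 3 (0xF8): reg=0xEA
After byte 4 (0x61): reg=0xB8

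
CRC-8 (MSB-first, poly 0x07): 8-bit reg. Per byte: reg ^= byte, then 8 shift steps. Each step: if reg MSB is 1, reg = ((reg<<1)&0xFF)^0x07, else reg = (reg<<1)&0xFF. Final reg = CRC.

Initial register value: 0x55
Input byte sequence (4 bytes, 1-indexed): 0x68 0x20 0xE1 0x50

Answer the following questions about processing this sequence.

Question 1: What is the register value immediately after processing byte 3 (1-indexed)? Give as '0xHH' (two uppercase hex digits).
Answer: 0x77

Derivation:
After byte 1 (0x68): reg=0xB3
After byte 2 (0x20): reg=0xF0
After byte 3 (0xE1): reg=0x77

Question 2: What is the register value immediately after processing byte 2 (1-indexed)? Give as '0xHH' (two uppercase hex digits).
After byte 1 (0x68): reg=0xB3
After byte 2 (0x20): reg=0xF0

Answer: 0xF0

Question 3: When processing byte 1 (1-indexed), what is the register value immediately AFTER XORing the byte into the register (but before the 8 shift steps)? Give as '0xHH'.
Register before byte 1: 0x55
Byte 1: 0x68
0x55 XOR 0x68 = 0x3D

Answer: 0x3D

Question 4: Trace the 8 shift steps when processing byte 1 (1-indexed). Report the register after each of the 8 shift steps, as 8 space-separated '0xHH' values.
Register before byte 1: 0x55
After XOR with byte 0x68: 0x3D

Answer: 0x7A 0xF4 0xEF 0xD9 0xB5 0x6D 0xDA 0xB3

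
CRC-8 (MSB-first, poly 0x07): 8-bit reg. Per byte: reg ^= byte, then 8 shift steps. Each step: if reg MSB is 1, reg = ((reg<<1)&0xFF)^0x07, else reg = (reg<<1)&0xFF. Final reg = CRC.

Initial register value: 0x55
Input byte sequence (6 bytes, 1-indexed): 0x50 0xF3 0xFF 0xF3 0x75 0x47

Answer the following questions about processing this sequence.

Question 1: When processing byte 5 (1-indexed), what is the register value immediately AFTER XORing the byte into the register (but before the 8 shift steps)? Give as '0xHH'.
Register before byte 5: 0x9F
Byte 5: 0x75
0x9F XOR 0x75 = 0xEA

Answer: 0xEA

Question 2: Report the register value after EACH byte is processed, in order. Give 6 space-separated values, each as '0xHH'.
0x1B 0x96 0x18 0x9F 0x98 0x13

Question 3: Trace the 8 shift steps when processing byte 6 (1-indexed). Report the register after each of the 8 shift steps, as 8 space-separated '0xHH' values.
Answer: 0xB9 0x75 0xEA 0xD3 0xA1 0x45 0x8A 0x13

Derivation:
After byte 1 (0x50): reg=0x1B
After byte 2 (0xF3): reg=0x96
After byte 3 (0xFF): reg=0x18
After byte 4 (0xF3): reg=0x9F
After byte 5 (0x75): reg=0x98
Register before byte 6: 0x98
After XOR with byte 0x47: 0xDF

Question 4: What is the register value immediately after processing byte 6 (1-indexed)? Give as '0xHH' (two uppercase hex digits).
After byte 1 (0x50): reg=0x1B
After byte 2 (0xF3): reg=0x96
After byte 3 (0xFF): reg=0x18
After byte 4 (0xF3): reg=0x9F
After byte 5 (0x75): reg=0x98
After byte 6 (0x47): reg=0x13

Answer: 0x13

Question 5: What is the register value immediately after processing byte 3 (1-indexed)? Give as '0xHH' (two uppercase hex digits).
After byte 1 (0x50): reg=0x1B
After byte 2 (0xF3): reg=0x96
After byte 3 (0xFF): reg=0x18

Answer: 0x18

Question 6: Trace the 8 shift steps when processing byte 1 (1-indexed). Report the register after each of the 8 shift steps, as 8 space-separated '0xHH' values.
Answer: 0x0A 0x14 0x28 0x50 0xA0 0x47 0x8E 0x1B

Derivation:
Register before byte 1: 0x55
After XOR with byte 0x50: 0x05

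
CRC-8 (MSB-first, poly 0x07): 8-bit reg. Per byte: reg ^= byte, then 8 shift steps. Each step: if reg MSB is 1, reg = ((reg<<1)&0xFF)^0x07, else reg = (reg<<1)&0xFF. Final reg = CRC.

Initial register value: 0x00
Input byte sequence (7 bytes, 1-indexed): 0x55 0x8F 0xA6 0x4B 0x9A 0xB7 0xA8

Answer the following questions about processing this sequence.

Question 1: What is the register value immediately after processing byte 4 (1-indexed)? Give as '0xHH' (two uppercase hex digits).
After byte 1 (0x55): reg=0xAC
After byte 2 (0x8F): reg=0xE9
After byte 3 (0xA6): reg=0xEA
After byte 4 (0x4B): reg=0x6E

Answer: 0x6E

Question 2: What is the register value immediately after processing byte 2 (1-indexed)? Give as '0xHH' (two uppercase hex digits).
Answer: 0xE9

Derivation:
After byte 1 (0x55): reg=0xAC
After byte 2 (0x8F): reg=0xE9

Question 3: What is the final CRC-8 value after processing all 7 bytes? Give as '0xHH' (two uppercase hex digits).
Answer: 0xB2

Derivation:
After byte 1 (0x55): reg=0xAC
After byte 2 (0x8F): reg=0xE9
After byte 3 (0xA6): reg=0xEA
After byte 4 (0x4B): reg=0x6E
After byte 5 (0x9A): reg=0xC2
After byte 6 (0xB7): reg=0x4C
After byte 7 (0xA8): reg=0xB2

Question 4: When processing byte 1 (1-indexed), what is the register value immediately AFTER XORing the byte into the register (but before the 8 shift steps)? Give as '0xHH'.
Answer: 0x55

Derivation:
Register before byte 1: 0x00
Byte 1: 0x55
0x00 XOR 0x55 = 0x55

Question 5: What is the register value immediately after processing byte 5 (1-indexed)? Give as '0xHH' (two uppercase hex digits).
After byte 1 (0x55): reg=0xAC
After byte 2 (0x8F): reg=0xE9
After byte 3 (0xA6): reg=0xEA
After byte 4 (0x4B): reg=0x6E
After byte 5 (0x9A): reg=0xC2

Answer: 0xC2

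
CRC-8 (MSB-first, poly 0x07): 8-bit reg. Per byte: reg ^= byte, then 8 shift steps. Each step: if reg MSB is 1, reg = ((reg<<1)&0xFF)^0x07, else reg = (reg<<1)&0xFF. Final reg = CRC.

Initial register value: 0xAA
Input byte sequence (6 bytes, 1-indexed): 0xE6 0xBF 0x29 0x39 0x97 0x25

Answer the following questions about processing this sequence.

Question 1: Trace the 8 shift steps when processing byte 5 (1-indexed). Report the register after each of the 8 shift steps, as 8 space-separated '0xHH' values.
Answer: 0xED 0xDD 0xBD 0x7D 0xFA 0xF3 0xE1 0xC5

Derivation:
After byte 1 (0xE6): reg=0xE3
After byte 2 (0xBF): reg=0x93
After byte 3 (0x29): reg=0x2F
After byte 4 (0x39): reg=0x62
Register before byte 5: 0x62
After XOR with byte 0x97: 0xF5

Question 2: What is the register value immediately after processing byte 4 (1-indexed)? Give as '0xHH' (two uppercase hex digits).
Answer: 0x62

Derivation:
After byte 1 (0xE6): reg=0xE3
After byte 2 (0xBF): reg=0x93
After byte 3 (0x29): reg=0x2F
After byte 4 (0x39): reg=0x62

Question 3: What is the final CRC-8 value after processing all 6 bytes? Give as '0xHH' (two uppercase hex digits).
Answer: 0xAE

Derivation:
After byte 1 (0xE6): reg=0xE3
After byte 2 (0xBF): reg=0x93
After byte 3 (0x29): reg=0x2F
After byte 4 (0x39): reg=0x62
After byte 5 (0x97): reg=0xC5
After byte 6 (0x25): reg=0xAE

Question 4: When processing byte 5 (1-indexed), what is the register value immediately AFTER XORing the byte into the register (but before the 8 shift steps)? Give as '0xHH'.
Register before byte 5: 0x62
Byte 5: 0x97
0x62 XOR 0x97 = 0xF5

Answer: 0xF5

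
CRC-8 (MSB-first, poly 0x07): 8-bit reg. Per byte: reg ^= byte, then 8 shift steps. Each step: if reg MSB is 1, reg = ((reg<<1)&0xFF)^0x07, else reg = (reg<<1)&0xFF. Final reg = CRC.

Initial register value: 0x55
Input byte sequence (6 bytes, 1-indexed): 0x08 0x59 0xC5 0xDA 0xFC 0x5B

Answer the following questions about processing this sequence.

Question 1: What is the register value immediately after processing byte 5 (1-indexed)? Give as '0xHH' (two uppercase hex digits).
After byte 1 (0x08): reg=0x94
After byte 2 (0x59): reg=0x6D
After byte 3 (0xC5): reg=0x51
After byte 4 (0xDA): reg=0xB8
After byte 5 (0xFC): reg=0xDB

Answer: 0xDB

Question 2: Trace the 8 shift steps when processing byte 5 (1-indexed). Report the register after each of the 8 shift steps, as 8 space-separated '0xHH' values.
Answer: 0x88 0x17 0x2E 0x5C 0xB8 0x77 0xEE 0xDB

Derivation:
After byte 1 (0x08): reg=0x94
After byte 2 (0x59): reg=0x6D
After byte 3 (0xC5): reg=0x51
After byte 4 (0xDA): reg=0xB8
Register before byte 5: 0xB8
After XOR with byte 0xFC: 0x44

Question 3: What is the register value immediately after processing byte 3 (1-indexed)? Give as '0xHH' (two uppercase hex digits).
After byte 1 (0x08): reg=0x94
After byte 2 (0x59): reg=0x6D
After byte 3 (0xC5): reg=0x51

Answer: 0x51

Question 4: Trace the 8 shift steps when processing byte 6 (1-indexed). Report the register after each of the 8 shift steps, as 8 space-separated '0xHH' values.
After byte 1 (0x08): reg=0x94
After byte 2 (0x59): reg=0x6D
After byte 3 (0xC5): reg=0x51
After byte 4 (0xDA): reg=0xB8
After byte 5 (0xFC): reg=0xDB
Register before byte 6: 0xDB
After XOR with byte 0x5B: 0x80

Answer: 0x07 0x0E 0x1C 0x38 0x70 0xE0 0xC7 0x89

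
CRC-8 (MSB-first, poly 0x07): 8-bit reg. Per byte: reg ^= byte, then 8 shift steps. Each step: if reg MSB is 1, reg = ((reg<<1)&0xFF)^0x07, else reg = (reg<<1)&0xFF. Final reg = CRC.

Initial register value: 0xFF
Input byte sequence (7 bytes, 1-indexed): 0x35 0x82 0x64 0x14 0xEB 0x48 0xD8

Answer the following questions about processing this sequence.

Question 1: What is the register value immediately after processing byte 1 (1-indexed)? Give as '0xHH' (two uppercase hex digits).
Answer: 0x78

Derivation:
After byte 1 (0x35): reg=0x78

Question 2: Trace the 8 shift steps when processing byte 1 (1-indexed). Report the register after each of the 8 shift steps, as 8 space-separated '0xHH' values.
Answer: 0x93 0x21 0x42 0x84 0x0F 0x1E 0x3C 0x78

Derivation:
Register before byte 1: 0xFF
After XOR with byte 0x35: 0xCA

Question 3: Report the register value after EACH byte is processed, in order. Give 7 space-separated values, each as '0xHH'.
0x78 0xE8 0xAD 0x26 0x6D 0xFB 0xE9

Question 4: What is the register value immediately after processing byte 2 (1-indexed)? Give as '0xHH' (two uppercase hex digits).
After byte 1 (0x35): reg=0x78
After byte 2 (0x82): reg=0xE8

Answer: 0xE8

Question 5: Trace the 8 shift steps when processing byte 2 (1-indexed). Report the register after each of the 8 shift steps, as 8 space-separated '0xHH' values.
After byte 1 (0x35): reg=0x78
Register before byte 2: 0x78
After XOR with byte 0x82: 0xFA

Answer: 0xF3 0xE1 0xC5 0x8D 0x1D 0x3A 0x74 0xE8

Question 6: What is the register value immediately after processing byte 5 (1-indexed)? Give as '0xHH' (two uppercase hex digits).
After byte 1 (0x35): reg=0x78
After byte 2 (0x82): reg=0xE8
After byte 3 (0x64): reg=0xAD
After byte 4 (0x14): reg=0x26
After byte 5 (0xEB): reg=0x6D

Answer: 0x6D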